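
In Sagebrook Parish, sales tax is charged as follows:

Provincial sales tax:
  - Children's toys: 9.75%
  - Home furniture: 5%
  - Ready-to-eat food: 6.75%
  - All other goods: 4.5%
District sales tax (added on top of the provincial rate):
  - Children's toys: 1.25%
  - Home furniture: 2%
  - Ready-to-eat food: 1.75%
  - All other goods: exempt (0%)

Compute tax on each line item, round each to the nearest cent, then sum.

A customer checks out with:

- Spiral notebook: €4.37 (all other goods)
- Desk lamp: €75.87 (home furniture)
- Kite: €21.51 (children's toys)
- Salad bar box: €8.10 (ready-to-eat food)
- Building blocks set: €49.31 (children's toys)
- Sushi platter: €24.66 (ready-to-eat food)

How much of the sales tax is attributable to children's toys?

Kite €21.51: children's toys → 9.75% + 1.25% district = 11% → €2.37
Building blocks set €49.31: children's toys → 9.75% + 1.25% district = 11% → €5.42
Tax on children's toys = €2.37 + €5.42 = €7.79

€7.79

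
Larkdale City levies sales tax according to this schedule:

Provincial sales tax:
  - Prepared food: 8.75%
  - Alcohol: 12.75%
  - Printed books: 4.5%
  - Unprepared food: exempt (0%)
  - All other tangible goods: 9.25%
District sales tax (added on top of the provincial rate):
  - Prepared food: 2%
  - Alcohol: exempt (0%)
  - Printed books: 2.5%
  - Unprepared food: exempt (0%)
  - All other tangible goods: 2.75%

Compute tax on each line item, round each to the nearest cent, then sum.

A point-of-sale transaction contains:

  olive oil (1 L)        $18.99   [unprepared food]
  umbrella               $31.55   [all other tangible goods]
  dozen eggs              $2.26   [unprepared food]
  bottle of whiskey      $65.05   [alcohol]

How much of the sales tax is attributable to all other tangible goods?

Umbrella $31.55: all other tangible goods → 9.25% + 2.75% district = 12% → $3.79
Tax on all other tangible goods = $3.79

$3.79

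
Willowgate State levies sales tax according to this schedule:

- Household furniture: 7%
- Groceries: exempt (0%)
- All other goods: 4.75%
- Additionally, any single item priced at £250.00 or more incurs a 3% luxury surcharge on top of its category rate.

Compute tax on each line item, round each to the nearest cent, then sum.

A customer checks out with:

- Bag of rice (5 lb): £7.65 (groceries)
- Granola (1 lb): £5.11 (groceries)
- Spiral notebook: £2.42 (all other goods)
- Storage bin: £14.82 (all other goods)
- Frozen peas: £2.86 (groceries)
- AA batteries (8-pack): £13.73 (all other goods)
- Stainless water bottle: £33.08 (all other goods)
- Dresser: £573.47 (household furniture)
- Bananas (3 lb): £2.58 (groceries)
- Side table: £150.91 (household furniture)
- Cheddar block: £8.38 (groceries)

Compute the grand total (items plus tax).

£885.95

Bag of rice (5 lb) £7.65: groceries → 0% → £0.00
Granola (1 lb) £5.11: groceries → 0% → £0.00
Spiral notebook £2.42: all other goods → 4.75% → £0.11
Storage bin £14.82: all other goods → 4.75% → £0.70
Frozen peas £2.86: groceries → 0% → £0.00
AA batteries (8-pack) £13.73: all other goods → 4.75% → £0.65
Stainless water bottle £33.08: all other goods → 4.75% → £1.57
Dresser £573.47: household furniture → 7% + 3% surcharge = 10% → £57.35
Bananas (3 lb) £2.58: groceries → 0% → £0.00
Side table £150.91: household furniture → 7% → £10.56
Cheddar block £8.38: groceries → 0% → £0.00
Subtotal = £815.01; tax = £70.94; total due = £885.95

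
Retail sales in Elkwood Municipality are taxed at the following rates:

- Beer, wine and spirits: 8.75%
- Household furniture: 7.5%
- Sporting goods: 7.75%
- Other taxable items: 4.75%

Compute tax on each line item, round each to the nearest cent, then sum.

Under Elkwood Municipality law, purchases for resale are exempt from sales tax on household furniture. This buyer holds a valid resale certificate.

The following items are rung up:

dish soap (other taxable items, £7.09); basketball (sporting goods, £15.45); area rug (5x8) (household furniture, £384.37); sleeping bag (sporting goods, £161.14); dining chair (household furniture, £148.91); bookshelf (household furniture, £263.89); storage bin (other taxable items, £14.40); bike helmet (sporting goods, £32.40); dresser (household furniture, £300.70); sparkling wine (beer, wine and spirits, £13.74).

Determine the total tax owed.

£18.42

Dish soap £7.09: other taxable items → 4.75% → £0.34
Basketball £15.45: sporting goods → 7.75% → £1.20
Area rug (5x8) £384.37: household furniture, buyer-exempt → 0% → £0.00
Sleeping bag £161.14: sporting goods → 7.75% → £12.49
Dining chair £148.91: household furniture, buyer-exempt → 0% → £0.00
Bookshelf £263.89: household furniture, buyer-exempt → 0% → £0.00
Storage bin £14.40: other taxable items → 4.75% → £0.68
Bike helmet £32.40: sporting goods → 7.75% → £2.51
Dresser £300.70: household furniture, buyer-exempt → 0% → £0.00
Sparkling wine £13.74: beer, wine and spirits → 8.75% → £1.20
Total tax = £0.34 + £1.20 + £12.49 + £0.68 + £2.51 + £1.20 = £18.42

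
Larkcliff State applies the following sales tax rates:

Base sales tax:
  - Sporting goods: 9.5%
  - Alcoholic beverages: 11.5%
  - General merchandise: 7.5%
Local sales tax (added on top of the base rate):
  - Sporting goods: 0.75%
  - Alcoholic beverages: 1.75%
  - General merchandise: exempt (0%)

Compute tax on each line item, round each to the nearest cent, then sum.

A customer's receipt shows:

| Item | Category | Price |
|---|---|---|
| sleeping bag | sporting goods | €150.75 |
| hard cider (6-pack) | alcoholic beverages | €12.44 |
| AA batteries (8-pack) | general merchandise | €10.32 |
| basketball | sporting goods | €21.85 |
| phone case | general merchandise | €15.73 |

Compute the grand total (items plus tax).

€232.38

Sleeping bag €150.75: sporting goods → 9.5% + 0.75% local = 10.25% → €15.45
Hard cider (6-pack) €12.44: alcoholic beverages → 11.5% + 1.75% local = 13.25% → €1.65
AA batteries (8-pack) €10.32: general merchandise → 7.5% + 0% local = 7.5% → €0.77
Basketball €21.85: sporting goods → 9.5% + 0.75% local = 10.25% → €2.24
Phone case €15.73: general merchandise → 7.5% + 0% local = 7.5% → €1.18
Subtotal = €211.09; tax = €21.29; total due = €232.38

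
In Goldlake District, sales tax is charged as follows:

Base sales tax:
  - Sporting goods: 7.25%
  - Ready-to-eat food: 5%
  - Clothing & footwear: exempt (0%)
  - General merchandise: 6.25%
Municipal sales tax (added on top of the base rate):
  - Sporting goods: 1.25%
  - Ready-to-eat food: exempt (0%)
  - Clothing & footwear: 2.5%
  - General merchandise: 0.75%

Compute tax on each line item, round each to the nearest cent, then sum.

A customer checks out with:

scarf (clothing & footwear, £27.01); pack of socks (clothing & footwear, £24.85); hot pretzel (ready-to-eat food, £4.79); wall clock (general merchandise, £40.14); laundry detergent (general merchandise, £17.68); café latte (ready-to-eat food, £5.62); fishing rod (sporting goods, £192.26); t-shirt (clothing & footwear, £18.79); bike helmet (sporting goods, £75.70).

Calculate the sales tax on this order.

£29.11

Scarf £27.01: clothing & footwear → 0% + 2.5% municipal = 2.5% → £0.68
Pack of socks £24.85: clothing & footwear → 0% + 2.5% municipal = 2.5% → £0.62
Hot pretzel £4.79: ready-to-eat food → 5% + 0% municipal = 5% → £0.24
Wall clock £40.14: general merchandise → 6.25% + 0.75% municipal = 7% → £2.81
Laundry detergent £17.68: general merchandise → 6.25% + 0.75% municipal = 7% → £1.24
Café latte £5.62: ready-to-eat food → 5% + 0% municipal = 5% → £0.28
Fishing rod £192.26: sporting goods → 7.25% + 1.25% municipal = 8.5% → £16.34
T-shirt £18.79: clothing & footwear → 0% + 2.5% municipal = 2.5% → £0.47
Bike helmet £75.70: sporting goods → 7.25% + 1.25% municipal = 8.5% → £6.43
Total tax = £0.68 + £0.62 + £0.24 + £2.81 + £1.24 + £0.28 + £16.34 + £0.47 + £6.43 = £29.11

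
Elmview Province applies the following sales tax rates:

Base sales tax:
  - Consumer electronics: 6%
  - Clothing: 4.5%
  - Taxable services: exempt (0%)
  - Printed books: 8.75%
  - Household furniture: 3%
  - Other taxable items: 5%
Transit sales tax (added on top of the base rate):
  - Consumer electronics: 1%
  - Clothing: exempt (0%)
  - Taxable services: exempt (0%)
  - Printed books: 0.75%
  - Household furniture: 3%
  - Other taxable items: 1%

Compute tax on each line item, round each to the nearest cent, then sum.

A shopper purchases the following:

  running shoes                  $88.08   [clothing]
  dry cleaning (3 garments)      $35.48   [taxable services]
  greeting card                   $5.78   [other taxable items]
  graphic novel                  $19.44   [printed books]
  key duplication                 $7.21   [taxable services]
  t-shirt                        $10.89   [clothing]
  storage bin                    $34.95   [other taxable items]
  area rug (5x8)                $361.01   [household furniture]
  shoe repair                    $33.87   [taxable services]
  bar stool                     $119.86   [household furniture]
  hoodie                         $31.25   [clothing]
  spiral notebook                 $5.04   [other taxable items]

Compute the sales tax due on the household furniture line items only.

$28.85

Area rug (5x8) $361.01: household furniture → 3% + 3% transit = 6% → $21.66
Bar stool $119.86: household furniture → 3% + 3% transit = 6% → $7.19
Tax on household furniture = $21.66 + $7.19 = $28.85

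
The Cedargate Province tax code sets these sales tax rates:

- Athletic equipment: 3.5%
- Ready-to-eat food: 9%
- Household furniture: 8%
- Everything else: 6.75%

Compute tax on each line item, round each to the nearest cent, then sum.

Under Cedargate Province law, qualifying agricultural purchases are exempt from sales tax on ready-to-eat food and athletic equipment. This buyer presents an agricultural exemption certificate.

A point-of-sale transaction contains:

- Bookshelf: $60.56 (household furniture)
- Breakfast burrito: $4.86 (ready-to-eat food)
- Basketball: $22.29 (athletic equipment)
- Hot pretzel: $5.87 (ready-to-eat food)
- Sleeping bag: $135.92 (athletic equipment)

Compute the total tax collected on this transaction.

$4.84

Bookshelf $60.56: household furniture → 8% → $4.84
Breakfast burrito $4.86: ready-to-eat food, buyer-exempt → 0% → $0.00
Basketball $22.29: athletic equipment, buyer-exempt → 0% → $0.00
Hot pretzel $5.87: ready-to-eat food, buyer-exempt → 0% → $0.00
Sleeping bag $135.92: athletic equipment, buyer-exempt → 0% → $0.00
Total tax = $4.84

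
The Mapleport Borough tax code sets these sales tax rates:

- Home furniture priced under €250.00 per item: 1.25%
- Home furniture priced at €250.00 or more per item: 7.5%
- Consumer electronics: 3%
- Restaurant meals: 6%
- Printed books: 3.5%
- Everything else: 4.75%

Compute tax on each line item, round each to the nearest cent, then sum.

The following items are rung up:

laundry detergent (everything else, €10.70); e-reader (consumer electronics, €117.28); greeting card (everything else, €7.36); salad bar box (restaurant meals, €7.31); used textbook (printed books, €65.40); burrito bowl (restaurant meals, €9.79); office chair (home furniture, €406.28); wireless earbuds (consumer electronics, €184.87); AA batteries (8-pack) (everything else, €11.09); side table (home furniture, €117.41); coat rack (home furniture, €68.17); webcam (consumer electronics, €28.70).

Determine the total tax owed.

Laundry detergent €10.70: everything else → 4.75% → €0.51
E-reader €117.28: consumer electronics → 3% → €3.52
Greeting card €7.36: everything else → 4.75% → €0.35
Salad bar box €7.31: restaurant meals → 6% → €0.44
Used textbook €65.40: printed books → 3.5% → €2.29
Burrito bowl €9.79: restaurant meals → 6% → €0.59
Office chair €406.28: home furniture, €250.00 or more → 7.5% → €30.47
Wireless earbuds €184.87: consumer electronics → 3% → €5.55
AA batteries (8-pack) €11.09: everything else → 4.75% → €0.53
Side table €117.41: home furniture, under €250.00 → 1.25% → €1.47
Coat rack €68.17: home furniture, under €250.00 → 1.25% → €0.85
Webcam €28.70: consumer electronics → 3% → €0.86
Total tax = €0.51 + €3.52 + €0.35 + €0.44 + €2.29 + €0.59 + €30.47 + €5.55 + €0.53 + €1.47 + €0.85 + €0.86 = €47.43

€47.43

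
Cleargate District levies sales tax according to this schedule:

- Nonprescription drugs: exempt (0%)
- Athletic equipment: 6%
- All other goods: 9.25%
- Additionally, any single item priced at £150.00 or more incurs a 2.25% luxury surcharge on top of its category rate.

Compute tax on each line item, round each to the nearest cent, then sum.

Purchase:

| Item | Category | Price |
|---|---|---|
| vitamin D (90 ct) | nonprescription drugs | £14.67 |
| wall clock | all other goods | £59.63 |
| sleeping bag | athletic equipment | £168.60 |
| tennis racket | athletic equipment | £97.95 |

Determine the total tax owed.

Vitamin D (90 ct) £14.67: nonprescription drugs → 0% → £0.00
Wall clock £59.63: all other goods → 9.25% → £5.52
Sleeping bag £168.60: athletic equipment → 6% + 2.25% surcharge = 8.25% → £13.91
Tennis racket £97.95: athletic equipment → 6% → £5.88
Total tax = £5.52 + £13.91 + £5.88 = £25.31

£25.31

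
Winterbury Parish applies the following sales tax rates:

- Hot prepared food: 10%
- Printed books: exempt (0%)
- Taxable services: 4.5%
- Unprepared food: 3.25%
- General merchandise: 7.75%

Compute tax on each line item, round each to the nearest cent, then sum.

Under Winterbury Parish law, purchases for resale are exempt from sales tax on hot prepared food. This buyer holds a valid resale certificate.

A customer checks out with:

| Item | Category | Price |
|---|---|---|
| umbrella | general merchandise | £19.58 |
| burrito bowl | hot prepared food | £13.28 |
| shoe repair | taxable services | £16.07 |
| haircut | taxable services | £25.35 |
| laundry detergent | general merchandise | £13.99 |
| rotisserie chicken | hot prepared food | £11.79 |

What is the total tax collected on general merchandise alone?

£2.60

Umbrella £19.58: general merchandise → 7.75% → £1.52
Laundry detergent £13.99: general merchandise → 7.75% → £1.08
Tax on general merchandise = £1.52 + £1.08 = £2.60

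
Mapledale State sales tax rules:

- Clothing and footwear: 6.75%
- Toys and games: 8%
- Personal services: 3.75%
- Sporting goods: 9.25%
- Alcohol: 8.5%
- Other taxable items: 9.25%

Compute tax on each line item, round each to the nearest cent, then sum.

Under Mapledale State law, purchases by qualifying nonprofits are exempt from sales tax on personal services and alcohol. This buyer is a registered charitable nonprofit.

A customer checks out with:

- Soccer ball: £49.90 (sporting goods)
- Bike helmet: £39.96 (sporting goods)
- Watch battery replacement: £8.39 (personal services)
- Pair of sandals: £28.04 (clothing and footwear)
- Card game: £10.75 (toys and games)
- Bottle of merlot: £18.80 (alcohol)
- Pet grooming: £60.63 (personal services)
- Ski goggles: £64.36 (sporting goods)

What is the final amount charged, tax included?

£297.85

Soccer ball £49.90: sporting goods → 9.25% → £4.62
Bike helmet £39.96: sporting goods → 9.25% → £3.70
Watch battery replacement £8.39: personal services, buyer-exempt → 0% → £0.00
Pair of sandals £28.04: clothing and footwear → 6.75% → £1.89
Card game £10.75: toys and games → 8% → £0.86
Bottle of merlot £18.80: alcohol, buyer-exempt → 0% → £0.00
Pet grooming £60.63: personal services, buyer-exempt → 0% → £0.00
Ski goggles £64.36: sporting goods → 9.25% → £5.95
Subtotal = £280.83; tax = £17.02; total due = £297.85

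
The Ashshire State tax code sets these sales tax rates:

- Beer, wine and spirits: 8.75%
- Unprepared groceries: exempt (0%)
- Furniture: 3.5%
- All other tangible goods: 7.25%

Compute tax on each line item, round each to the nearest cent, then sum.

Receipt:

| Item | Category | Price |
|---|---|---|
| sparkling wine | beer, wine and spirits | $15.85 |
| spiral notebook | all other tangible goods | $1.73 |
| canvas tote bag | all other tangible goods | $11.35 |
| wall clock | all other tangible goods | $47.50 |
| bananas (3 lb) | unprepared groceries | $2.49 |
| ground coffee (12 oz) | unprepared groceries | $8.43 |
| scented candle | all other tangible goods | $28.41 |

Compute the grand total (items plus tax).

$123.60

Sparkling wine $15.85: beer, wine and spirits → 8.75% → $1.39
Spiral notebook $1.73: all other tangible goods → 7.25% → $0.13
Canvas tote bag $11.35: all other tangible goods → 7.25% → $0.82
Wall clock $47.50: all other tangible goods → 7.25% → $3.44
Bananas (3 lb) $2.49: unprepared groceries → 0% → $0.00
Ground coffee (12 oz) $8.43: unprepared groceries → 0% → $0.00
Scented candle $28.41: all other tangible goods → 7.25% → $2.06
Subtotal = $115.76; tax = $7.84; total due = $123.60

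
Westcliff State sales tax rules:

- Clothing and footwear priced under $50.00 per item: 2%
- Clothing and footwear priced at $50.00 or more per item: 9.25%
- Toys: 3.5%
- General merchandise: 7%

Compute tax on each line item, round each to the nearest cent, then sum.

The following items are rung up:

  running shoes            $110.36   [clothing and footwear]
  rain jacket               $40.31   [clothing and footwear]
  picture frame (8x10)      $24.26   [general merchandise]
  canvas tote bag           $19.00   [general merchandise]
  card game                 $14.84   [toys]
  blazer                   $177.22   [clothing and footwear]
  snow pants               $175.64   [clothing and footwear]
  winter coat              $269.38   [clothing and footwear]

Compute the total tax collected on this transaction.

Running shoes $110.36: clothing and footwear, $50.00 or more → 9.25% → $10.21
Rain jacket $40.31: clothing and footwear, under $50.00 → 2% → $0.81
Picture frame (8x10) $24.26: general merchandise → 7% → $1.70
Canvas tote bag $19.00: general merchandise → 7% → $1.33
Card game $14.84: toys → 3.5% → $0.52
Blazer $177.22: clothing and footwear, $50.00 or more → 9.25% → $16.39
Snow pants $175.64: clothing and footwear, $50.00 or more → 9.25% → $16.25
Winter coat $269.38: clothing and footwear, $50.00 or more → 9.25% → $24.92
Total tax = $10.21 + $0.81 + $1.70 + $1.33 + $0.52 + $16.39 + $16.25 + $24.92 = $72.13

$72.13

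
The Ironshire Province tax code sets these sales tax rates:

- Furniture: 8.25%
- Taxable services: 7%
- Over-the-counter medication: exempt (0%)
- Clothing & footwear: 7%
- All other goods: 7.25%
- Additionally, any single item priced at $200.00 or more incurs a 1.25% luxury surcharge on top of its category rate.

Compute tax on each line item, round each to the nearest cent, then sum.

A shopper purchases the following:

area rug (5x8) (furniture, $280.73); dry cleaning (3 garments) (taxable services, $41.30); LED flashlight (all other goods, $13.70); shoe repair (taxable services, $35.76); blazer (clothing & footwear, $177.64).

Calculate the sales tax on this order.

Area rug (5x8) $280.73: furniture → 8.25% + 1.25% surcharge = 9.5% → $26.67
Dry cleaning (3 garments) $41.30: taxable services → 7% → $2.89
LED flashlight $13.70: all other goods → 7.25% → $0.99
Shoe repair $35.76: taxable services → 7% → $2.50
Blazer $177.64: clothing & footwear → 7% → $12.43
Total tax = $26.67 + $2.89 + $0.99 + $2.50 + $12.43 = $45.48

$45.48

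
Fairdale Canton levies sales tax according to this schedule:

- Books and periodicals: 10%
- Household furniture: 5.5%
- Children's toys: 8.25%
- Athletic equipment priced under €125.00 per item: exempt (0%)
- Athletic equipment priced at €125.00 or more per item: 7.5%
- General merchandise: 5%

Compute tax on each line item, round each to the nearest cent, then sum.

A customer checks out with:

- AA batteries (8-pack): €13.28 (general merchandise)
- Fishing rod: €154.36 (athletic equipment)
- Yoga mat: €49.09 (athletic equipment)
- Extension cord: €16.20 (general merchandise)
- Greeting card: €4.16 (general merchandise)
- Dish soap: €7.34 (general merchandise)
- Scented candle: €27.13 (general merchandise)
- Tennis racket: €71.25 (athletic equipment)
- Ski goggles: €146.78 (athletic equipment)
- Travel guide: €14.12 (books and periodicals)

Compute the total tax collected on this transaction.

€27.41

AA batteries (8-pack) €13.28: general merchandise → 5% → €0.66
Fishing rod €154.36: athletic equipment, €125.00 or more → 7.5% → €11.58
Yoga mat €49.09: athletic equipment, under €125.00 → 0% → €0.00
Extension cord €16.20: general merchandise → 5% → €0.81
Greeting card €4.16: general merchandise → 5% → €0.21
Dish soap €7.34: general merchandise → 5% → €0.37
Scented candle €27.13: general merchandise → 5% → €1.36
Tennis racket €71.25: athletic equipment, under €125.00 → 0% → €0.00
Ski goggles €146.78: athletic equipment, €125.00 or more → 7.5% → €11.01
Travel guide €14.12: books and periodicals → 10% → €1.41
Total tax = €0.66 + €11.58 + €0.81 + €0.21 + €0.37 + €1.36 + €11.01 + €1.41 = €27.41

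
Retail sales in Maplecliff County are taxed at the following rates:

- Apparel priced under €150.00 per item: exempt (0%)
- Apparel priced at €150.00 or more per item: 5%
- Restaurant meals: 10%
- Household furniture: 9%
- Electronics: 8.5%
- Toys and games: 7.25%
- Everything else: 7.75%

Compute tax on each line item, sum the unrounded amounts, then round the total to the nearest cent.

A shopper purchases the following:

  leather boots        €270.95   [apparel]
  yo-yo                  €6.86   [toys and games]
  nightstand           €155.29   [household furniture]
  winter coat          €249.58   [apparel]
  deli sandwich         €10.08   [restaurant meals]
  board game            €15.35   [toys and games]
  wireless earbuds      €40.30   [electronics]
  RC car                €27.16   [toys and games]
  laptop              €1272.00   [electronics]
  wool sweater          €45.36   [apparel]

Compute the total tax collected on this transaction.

€156.14

Leather boots €270.95: apparel, €150.00 or more → 5% → €13.5475
Yo-yo €6.86: toys and games → 7.25% → €0.49735
Nightstand €155.29: household furniture → 9% → €13.9761
Winter coat €249.58: apparel, €150.00 or more → 5% → €12.479
Deli sandwich €10.08: restaurant meals → 10% → €1.008
Board game €15.35: toys and games → 7.25% → €1.112875
Wireless earbuds €40.30: electronics → 8.5% → €3.4255
RC car €27.16: toys and games → 7.25% → €1.9691
Laptop €1272.00: electronics → 8.5% → €108.12
Wool sweater €45.36: apparel, under €150.00 → 0% → €0.00
Unrounded tax sum = €156.135425 → €156.14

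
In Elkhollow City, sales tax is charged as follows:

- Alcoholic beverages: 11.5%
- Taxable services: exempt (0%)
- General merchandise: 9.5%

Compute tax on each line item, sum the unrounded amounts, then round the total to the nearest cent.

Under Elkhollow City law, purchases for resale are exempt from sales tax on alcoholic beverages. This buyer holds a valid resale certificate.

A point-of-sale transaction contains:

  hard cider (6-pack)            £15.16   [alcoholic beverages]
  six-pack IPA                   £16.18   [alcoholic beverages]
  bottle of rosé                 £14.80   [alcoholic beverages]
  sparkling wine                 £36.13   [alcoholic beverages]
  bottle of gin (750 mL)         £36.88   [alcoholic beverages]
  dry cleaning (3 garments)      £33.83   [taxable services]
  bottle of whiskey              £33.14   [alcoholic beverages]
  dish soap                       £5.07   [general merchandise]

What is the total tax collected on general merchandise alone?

£0.48

Dish soap £5.07: general merchandise → 9.5% → £0.48165
Tax on general merchandise: unrounded sum = £0.48165 → £0.48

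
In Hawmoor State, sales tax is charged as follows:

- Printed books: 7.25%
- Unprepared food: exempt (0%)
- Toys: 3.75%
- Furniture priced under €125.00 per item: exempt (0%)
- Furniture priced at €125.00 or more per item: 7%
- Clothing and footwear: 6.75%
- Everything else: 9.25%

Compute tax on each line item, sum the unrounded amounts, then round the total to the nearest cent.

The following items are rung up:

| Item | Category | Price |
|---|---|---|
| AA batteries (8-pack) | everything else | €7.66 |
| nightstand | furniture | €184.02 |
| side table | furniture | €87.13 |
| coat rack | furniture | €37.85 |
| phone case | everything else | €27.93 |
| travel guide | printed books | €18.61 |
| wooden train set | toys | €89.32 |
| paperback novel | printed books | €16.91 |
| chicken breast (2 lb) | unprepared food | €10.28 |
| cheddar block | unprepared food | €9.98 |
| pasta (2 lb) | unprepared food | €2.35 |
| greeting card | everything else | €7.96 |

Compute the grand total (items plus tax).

€522.83

AA batteries (8-pack) €7.66: everything else → 9.25% → €0.70855
Nightstand €184.02: furniture, €125.00 or more → 7% → €12.8814
Side table €87.13: furniture, under €125.00 → 0% → €0.00
Coat rack €37.85: furniture, under €125.00 → 0% → €0.00
Phone case €27.93: everything else → 9.25% → €2.583525
Travel guide €18.61: printed books → 7.25% → €1.349225
Wooden train set €89.32: toys → 3.75% → €3.3495
Paperback novel €16.91: printed books → 7.25% → €1.225975
Chicken breast (2 lb) €10.28: unprepared food → 0% → €0.00
Cheddar block €9.98: unprepared food → 0% → €0.00
Pasta (2 lb) €2.35: unprepared food → 0% → €0.00
Greeting card €7.96: everything else → 9.25% → €0.7363
Subtotal = €500.00; unrounded tax = €22.834475 → €22.83; total due = €522.83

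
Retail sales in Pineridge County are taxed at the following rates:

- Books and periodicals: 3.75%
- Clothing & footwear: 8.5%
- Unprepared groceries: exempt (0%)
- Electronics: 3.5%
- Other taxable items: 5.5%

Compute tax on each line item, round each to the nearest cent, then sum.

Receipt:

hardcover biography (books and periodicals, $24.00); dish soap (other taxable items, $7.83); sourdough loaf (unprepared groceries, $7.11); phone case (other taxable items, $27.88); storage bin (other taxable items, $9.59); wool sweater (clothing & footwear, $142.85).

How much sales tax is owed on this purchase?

Hardcover biography $24.00: books and periodicals → 3.75% → $0.90
Dish soap $7.83: other taxable items → 5.5% → $0.43
Sourdough loaf $7.11: unprepared groceries → 0% → $0.00
Phone case $27.88: other taxable items → 5.5% → $1.53
Storage bin $9.59: other taxable items → 5.5% → $0.53
Wool sweater $142.85: clothing & footwear → 8.5% → $12.14
Total tax = $0.90 + $0.43 + $1.53 + $0.53 + $12.14 = $15.53

$15.53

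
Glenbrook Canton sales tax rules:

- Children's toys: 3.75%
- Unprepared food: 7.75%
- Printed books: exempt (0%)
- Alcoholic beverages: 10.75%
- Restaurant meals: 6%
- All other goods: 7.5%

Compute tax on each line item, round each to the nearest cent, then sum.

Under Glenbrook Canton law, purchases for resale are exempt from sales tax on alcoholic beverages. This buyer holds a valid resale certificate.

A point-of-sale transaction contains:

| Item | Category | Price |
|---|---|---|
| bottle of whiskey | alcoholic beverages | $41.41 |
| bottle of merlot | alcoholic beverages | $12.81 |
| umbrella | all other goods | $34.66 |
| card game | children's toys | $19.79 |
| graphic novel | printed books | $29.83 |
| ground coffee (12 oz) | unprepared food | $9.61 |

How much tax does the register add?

Bottle of whiskey $41.41: alcoholic beverages, buyer-exempt → 0% → $0.00
Bottle of merlot $12.81: alcoholic beverages, buyer-exempt → 0% → $0.00
Umbrella $34.66: all other goods → 7.5% → $2.60
Card game $19.79: children's toys → 3.75% → $0.74
Graphic novel $29.83: printed books → 0% → $0.00
Ground coffee (12 oz) $9.61: unprepared food → 7.75% → $0.74
Total tax = $2.60 + $0.74 + $0.74 = $4.08

$4.08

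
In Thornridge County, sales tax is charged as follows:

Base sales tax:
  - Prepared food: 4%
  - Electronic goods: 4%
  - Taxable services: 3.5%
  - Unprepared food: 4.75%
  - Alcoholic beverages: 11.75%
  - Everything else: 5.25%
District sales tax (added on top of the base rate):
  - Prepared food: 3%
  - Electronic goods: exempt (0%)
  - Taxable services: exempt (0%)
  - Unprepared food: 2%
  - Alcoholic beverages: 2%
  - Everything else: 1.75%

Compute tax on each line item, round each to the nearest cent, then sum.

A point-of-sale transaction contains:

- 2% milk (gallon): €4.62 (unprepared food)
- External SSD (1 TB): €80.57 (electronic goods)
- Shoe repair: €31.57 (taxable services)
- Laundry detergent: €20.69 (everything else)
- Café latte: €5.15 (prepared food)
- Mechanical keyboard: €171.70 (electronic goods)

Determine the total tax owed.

€13.31

2% milk (gallon) €4.62: unprepared food → 4.75% + 2% district = 6.75% → €0.31
External SSD (1 TB) €80.57: electronic goods → 4% + 0% district = 4% → €3.22
Shoe repair €31.57: taxable services → 3.5% + 0% district = 3.5% → €1.10
Laundry detergent €20.69: everything else → 5.25% + 1.75% district = 7% → €1.45
Café latte €5.15: prepared food → 4% + 3% district = 7% → €0.36
Mechanical keyboard €171.70: electronic goods → 4% + 0% district = 4% → €6.87
Total tax = €0.31 + €3.22 + €1.10 + €1.45 + €0.36 + €6.87 = €13.31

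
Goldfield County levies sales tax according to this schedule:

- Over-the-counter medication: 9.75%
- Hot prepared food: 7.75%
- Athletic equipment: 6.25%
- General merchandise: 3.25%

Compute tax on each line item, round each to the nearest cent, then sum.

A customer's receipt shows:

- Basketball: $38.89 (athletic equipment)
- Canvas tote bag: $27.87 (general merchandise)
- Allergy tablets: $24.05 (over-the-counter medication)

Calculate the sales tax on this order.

Basketball $38.89: athletic equipment → 6.25% → $2.43
Canvas tote bag $27.87: general merchandise → 3.25% → $0.91
Allergy tablets $24.05: over-the-counter medication → 9.75% → $2.34
Total tax = $2.43 + $0.91 + $2.34 = $5.68

$5.68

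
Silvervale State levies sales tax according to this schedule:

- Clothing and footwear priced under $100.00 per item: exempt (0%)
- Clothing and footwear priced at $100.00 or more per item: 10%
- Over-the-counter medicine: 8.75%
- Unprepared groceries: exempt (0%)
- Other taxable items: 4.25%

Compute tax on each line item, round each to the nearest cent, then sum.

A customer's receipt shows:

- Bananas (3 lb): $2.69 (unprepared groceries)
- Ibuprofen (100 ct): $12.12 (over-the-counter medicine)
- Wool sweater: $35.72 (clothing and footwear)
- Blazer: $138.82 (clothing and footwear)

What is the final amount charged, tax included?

$204.29

Bananas (3 lb) $2.69: unprepared groceries → 0% → $0.00
Ibuprofen (100 ct) $12.12: over-the-counter medicine → 8.75% → $1.06
Wool sweater $35.72: clothing and footwear, under $100.00 → 0% → $0.00
Blazer $138.82: clothing and footwear, $100.00 or more → 10% → $13.88
Subtotal = $189.35; tax = $14.94; total due = $204.29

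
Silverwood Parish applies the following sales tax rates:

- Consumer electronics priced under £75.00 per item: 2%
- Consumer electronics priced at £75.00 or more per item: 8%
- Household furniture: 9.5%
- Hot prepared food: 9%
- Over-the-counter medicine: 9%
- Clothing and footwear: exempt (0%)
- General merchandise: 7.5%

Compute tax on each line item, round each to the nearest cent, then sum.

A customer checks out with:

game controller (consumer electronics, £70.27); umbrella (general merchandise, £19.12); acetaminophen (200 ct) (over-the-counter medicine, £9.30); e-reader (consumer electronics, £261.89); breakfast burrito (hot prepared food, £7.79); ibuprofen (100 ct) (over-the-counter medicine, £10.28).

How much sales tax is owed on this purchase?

Game controller £70.27: consumer electronics, under £75.00 → 2% → £1.41
Umbrella £19.12: general merchandise → 7.5% → £1.43
Acetaminophen (200 ct) £9.30: over-the-counter medicine → 9% → £0.84
E-reader £261.89: consumer electronics, £75.00 or more → 8% → £20.95
Breakfast burrito £7.79: hot prepared food → 9% → £0.70
Ibuprofen (100 ct) £10.28: over-the-counter medicine → 9% → £0.93
Total tax = £1.41 + £1.43 + £0.84 + £20.95 + £0.70 + £0.93 = £26.26

£26.26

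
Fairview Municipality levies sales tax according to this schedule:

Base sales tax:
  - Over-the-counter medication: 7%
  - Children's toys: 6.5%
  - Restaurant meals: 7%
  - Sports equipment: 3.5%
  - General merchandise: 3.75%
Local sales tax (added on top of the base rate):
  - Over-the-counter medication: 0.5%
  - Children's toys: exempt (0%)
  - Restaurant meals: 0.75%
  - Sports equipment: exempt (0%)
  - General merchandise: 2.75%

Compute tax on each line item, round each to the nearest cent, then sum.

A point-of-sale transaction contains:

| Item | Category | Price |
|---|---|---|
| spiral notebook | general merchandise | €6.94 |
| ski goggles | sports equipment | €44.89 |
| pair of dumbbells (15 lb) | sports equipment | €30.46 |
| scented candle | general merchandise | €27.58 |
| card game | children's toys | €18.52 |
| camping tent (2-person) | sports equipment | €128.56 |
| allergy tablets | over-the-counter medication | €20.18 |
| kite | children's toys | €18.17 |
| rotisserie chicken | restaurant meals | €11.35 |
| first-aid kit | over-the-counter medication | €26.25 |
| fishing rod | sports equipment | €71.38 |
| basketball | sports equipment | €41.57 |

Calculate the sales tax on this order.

Spiral notebook €6.94: general merchandise → 3.75% + 2.75% local = 6.5% → €0.45
Ski goggles €44.89: sports equipment → 3.5% + 0% local = 3.5% → €1.57
Pair of dumbbells (15 lb) €30.46: sports equipment → 3.5% + 0% local = 3.5% → €1.07
Scented candle €27.58: general merchandise → 3.75% + 2.75% local = 6.5% → €1.79
Card game €18.52: children's toys → 6.5% + 0% local = 6.5% → €1.20
Camping tent (2-person) €128.56: sports equipment → 3.5% + 0% local = 3.5% → €4.50
Allergy tablets €20.18: over-the-counter medication → 7% + 0.5% local = 7.5% → €1.51
Kite €18.17: children's toys → 6.5% + 0% local = 6.5% → €1.18
Rotisserie chicken €11.35: restaurant meals → 7% + 0.75% local = 7.75% → €0.88
First-aid kit €26.25: over-the-counter medication → 7% + 0.5% local = 7.5% → €1.97
Fishing rod €71.38: sports equipment → 3.5% + 0% local = 3.5% → €2.50
Basketball €41.57: sports equipment → 3.5% + 0% local = 3.5% → €1.45
Total tax = €0.45 + €1.57 + €1.07 + €1.79 + €1.20 + €4.50 + €1.51 + €1.18 + €0.88 + €1.97 + €2.50 + €1.45 = €20.07

€20.07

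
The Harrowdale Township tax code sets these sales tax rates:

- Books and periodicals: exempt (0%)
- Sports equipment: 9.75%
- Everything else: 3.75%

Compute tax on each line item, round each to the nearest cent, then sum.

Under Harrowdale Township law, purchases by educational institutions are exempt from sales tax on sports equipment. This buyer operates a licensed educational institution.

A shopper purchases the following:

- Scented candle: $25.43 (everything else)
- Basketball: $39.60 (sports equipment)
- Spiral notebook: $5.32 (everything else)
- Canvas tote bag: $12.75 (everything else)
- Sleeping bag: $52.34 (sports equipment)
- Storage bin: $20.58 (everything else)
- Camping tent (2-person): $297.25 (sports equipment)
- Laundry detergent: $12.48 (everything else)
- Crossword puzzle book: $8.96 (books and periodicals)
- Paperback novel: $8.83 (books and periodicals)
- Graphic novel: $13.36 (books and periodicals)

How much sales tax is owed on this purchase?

$2.87

Scented candle $25.43: everything else → 3.75% → $0.95
Basketball $39.60: sports equipment, buyer-exempt → 0% → $0.00
Spiral notebook $5.32: everything else → 3.75% → $0.20
Canvas tote bag $12.75: everything else → 3.75% → $0.48
Sleeping bag $52.34: sports equipment, buyer-exempt → 0% → $0.00
Storage bin $20.58: everything else → 3.75% → $0.77
Camping tent (2-person) $297.25: sports equipment, buyer-exempt → 0% → $0.00
Laundry detergent $12.48: everything else → 3.75% → $0.47
Crossword puzzle book $8.96: books and periodicals → 0% → $0.00
Paperback novel $8.83: books and periodicals → 0% → $0.00
Graphic novel $13.36: books and periodicals → 0% → $0.00
Total tax = $0.95 + $0.20 + $0.48 + $0.77 + $0.47 = $2.87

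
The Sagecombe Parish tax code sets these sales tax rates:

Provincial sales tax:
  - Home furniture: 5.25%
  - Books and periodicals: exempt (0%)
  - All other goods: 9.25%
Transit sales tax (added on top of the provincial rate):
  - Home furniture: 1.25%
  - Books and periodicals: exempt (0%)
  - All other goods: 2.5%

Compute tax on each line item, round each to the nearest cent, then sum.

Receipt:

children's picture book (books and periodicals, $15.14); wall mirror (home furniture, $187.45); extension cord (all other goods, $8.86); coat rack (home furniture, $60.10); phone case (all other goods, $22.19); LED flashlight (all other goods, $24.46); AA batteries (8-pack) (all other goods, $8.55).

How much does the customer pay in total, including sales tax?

Children's picture book $15.14: books and periodicals → 0% + 0% transit = 0% → $0.00
Wall mirror $187.45: home furniture → 5.25% + 1.25% transit = 6.5% → $12.18
Extension cord $8.86: all other goods → 9.25% + 2.5% transit = 11.75% → $1.04
Coat rack $60.10: home furniture → 5.25% + 1.25% transit = 6.5% → $3.91
Phone case $22.19: all other goods → 9.25% + 2.5% transit = 11.75% → $2.61
LED flashlight $24.46: all other goods → 9.25% + 2.5% transit = 11.75% → $2.87
AA batteries (8-pack) $8.55: all other goods → 9.25% + 2.5% transit = 11.75% → $1.00
Subtotal = $326.75; tax = $23.61; total due = $350.36

$350.36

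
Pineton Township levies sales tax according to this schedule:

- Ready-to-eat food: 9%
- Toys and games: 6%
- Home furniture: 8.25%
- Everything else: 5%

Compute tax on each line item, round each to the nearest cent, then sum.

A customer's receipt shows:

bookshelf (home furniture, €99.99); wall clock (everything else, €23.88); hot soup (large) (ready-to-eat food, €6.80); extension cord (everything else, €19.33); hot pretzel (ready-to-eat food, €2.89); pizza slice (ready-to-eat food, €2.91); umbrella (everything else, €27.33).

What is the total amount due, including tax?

€196.04

Bookshelf €99.99: home furniture → 8.25% → €8.25
Wall clock €23.88: everything else → 5% → €1.19
Hot soup (large) €6.80: ready-to-eat food → 9% → €0.61
Extension cord €19.33: everything else → 5% → €0.97
Hot pretzel €2.89: ready-to-eat food → 9% → €0.26
Pizza slice €2.91: ready-to-eat food → 9% → €0.26
Umbrella €27.33: everything else → 5% → €1.37
Subtotal = €183.13; tax = €12.91; total due = €196.04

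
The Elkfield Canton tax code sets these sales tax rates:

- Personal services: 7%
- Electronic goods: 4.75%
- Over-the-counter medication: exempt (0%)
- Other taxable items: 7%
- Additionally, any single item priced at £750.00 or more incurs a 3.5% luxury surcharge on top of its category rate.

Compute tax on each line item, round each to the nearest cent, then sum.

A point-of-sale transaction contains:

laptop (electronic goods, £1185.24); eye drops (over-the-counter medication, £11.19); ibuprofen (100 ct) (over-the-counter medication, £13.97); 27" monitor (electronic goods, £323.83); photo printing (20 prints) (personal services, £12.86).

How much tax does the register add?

Laptop £1185.24: electronic goods → 4.75% + 3.5% surcharge = 8.25% → £97.78
Eye drops £11.19: over-the-counter medication → 0% → £0.00
Ibuprofen (100 ct) £13.97: over-the-counter medication → 0% → £0.00
27" monitor £323.83: electronic goods → 4.75% → £15.38
Photo printing (20 prints) £12.86: personal services → 7% → £0.90
Total tax = £97.78 + £15.38 + £0.90 = £114.06

£114.06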